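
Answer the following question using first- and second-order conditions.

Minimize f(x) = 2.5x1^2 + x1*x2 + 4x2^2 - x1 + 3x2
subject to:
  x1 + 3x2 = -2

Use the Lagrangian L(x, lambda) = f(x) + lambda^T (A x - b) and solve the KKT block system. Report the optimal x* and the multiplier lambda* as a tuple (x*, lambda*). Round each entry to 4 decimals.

Form the Lagrangian:
  L(x, lambda) = (1/2) x^T Q x + c^T x + lambda^T (A x - b)
Stationarity (grad_x L = 0): Q x + c + A^T lambda = 0.
Primal feasibility: A x = b.

This gives the KKT block system:
  [ Q   A^T ] [ x     ]   [-c ]
  [ A    0  ] [ lambda ] = [ b ]

Solving the linear system:
  x*      = (0.1702, -0.7234)
  lambda* = (0.8723)
  f(x*)   = -0.2979

x* = (0.1702, -0.7234), lambda* = (0.8723)


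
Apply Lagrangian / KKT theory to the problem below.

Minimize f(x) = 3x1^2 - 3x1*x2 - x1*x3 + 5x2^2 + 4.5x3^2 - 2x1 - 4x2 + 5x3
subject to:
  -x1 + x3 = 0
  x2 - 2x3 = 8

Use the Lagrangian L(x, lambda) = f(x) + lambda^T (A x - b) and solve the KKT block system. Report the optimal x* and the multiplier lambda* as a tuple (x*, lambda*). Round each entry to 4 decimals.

Form the Lagrangian:
  L(x, lambda) = (1/2) x^T Q x + c^T x + lambda^T (A x - b)
Stationarity (grad_x L = 0): Q x + c + A^T lambda = 0.
Primal feasibility: A x = b.

This gives the KKT block system:
  [ Q   A^T ] [ x     ]   [-c ]
  [ A    0  ] [ lambda ] = [ b ]

Solving the linear system:
  x*      = (-3.1951, 1.6098, -3.1951)
  lambda* = (-22.8049, -21.6829)
  f(x*)   = 78.7195

x* = (-3.1951, 1.6098, -3.1951), lambda* = (-22.8049, -21.6829)


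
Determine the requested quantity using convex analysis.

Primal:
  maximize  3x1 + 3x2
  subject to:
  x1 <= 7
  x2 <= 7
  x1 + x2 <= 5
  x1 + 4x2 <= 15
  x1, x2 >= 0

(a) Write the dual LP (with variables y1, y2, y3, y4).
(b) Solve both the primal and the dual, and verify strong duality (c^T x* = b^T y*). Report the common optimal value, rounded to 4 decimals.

The standard primal-dual pair for 'max c^T x s.t. A x <= b, x >= 0' is:
  Dual:  min b^T y  s.t.  A^T y >= c,  y >= 0.

So the dual LP is:
  minimize  7y1 + 7y2 + 5y3 + 15y4
  subject to:
    y1 + y3 + y4 >= 3
    y2 + y3 + 4y4 >= 3
    y1, y2, y3, y4 >= 0

Solving the primal: x* = (5, 0).
  primal value c^T x* = 15.
Solving the dual: y* = (0, 0, 3, 0).
  dual value b^T y* = 15.
Strong duality: c^T x* = b^T y*. Confirmed.

15


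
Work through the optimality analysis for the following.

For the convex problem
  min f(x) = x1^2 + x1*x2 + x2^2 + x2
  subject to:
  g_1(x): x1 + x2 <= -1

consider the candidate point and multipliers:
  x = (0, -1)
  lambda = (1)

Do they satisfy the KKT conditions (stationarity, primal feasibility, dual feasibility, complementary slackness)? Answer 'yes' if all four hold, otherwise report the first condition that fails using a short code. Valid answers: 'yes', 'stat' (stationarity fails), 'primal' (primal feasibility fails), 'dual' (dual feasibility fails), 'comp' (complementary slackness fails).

Gradient of f: grad f(x) = Q x + c = (-1, -1)
Constraint values g_i(x) = a_i^T x - b_i:
  g_1((0, -1)) = 0
Stationarity residual: grad f(x) + sum_i lambda_i a_i = (0, 0)
  -> stationarity OK
Primal feasibility (all g_i <= 0): OK
Dual feasibility (all lambda_i >= 0): OK
Complementary slackness (lambda_i * g_i(x) = 0 for all i): OK

Verdict: yes, KKT holds.

yes


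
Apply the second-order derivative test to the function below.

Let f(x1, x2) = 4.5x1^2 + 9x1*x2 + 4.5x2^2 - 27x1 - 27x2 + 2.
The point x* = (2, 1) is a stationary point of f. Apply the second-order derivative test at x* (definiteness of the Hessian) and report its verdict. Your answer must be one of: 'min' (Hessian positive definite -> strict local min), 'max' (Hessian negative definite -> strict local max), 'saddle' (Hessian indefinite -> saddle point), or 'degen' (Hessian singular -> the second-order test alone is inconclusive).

Compute the Hessian H = grad^2 f:
  H = [[9, 9], [9, 9]]
Verify stationarity: grad f(x*) = H x* + g = (0, 0).
Eigenvalues of H: 0, 18.
H has a zero eigenvalue (singular; positive semidefinite but not definite), so H is neither positive definite, negative definite, nor indefinite. The second-order test alone is inconclusive -> degen.
(Indeed, f is constant along the null direction of H through x*, so x* is not a strict local extremum.)

degen


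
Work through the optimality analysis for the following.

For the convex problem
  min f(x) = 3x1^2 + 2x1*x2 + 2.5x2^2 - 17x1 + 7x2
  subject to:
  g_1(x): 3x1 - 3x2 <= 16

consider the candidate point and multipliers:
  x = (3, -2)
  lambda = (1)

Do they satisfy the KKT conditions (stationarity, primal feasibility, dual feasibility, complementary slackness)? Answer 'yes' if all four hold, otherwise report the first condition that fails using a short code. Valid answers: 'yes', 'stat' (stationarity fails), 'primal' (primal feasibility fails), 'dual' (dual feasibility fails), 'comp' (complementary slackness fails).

Gradient of f: grad f(x) = Q x + c = (-3, 3)
Constraint values g_i(x) = a_i^T x - b_i:
  g_1((3, -2)) = -1
Stationarity residual: grad f(x) + sum_i lambda_i a_i = (0, 0)
  -> stationarity OK
Primal feasibility (all g_i <= 0): OK
Dual feasibility (all lambda_i >= 0): OK
Complementary slackness (lambda_i * g_i(x) = 0 for all i): FAILS

Verdict: the first failing condition is complementary_slackness -> comp.

comp


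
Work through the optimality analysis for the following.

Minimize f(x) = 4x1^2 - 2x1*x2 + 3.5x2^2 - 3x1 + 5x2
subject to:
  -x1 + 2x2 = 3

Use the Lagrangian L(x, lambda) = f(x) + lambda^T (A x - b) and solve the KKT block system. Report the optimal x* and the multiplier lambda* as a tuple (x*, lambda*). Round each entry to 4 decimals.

Form the Lagrangian:
  L(x, lambda) = (1/2) x^T Q x + c^T x + lambda^T (A x - b)
Stationarity (grad_x L = 0): Q x + c + A^T lambda = 0.
Primal feasibility: A x = b.

This gives the KKT block system:
  [ Q   A^T ] [ x     ]   [-c ]
  [ A    0  ] [ lambda ] = [ b ]

Solving the linear system:
  x*      = (-0.2258, 1.3871)
  lambda* = (-7.5806)
  f(x*)   = 15.1774

x* = (-0.2258, 1.3871), lambda* = (-7.5806)


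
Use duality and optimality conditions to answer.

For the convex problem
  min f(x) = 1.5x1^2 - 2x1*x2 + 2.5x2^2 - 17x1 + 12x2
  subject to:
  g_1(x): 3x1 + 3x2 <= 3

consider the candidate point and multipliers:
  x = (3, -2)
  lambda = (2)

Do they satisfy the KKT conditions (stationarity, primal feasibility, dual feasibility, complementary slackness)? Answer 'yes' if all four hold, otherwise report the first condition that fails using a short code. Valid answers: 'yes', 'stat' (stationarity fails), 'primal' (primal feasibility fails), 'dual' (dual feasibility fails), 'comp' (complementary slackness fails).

Gradient of f: grad f(x) = Q x + c = (-4, -4)
Constraint values g_i(x) = a_i^T x - b_i:
  g_1((3, -2)) = 0
Stationarity residual: grad f(x) + sum_i lambda_i a_i = (2, 2)
  -> stationarity FAILS
Primal feasibility (all g_i <= 0): OK
Dual feasibility (all lambda_i >= 0): OK
Complementary slackness (lambda_i * g_i(x) = 0 for all i): OK

Verdict: the first failing condition is stationarity -> stat.

stat


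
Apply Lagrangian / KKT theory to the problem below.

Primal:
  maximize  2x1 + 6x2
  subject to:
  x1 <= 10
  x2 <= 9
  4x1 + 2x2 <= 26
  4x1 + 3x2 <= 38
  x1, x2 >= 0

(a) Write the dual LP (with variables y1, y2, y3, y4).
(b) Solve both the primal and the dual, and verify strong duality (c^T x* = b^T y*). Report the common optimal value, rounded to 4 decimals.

The standard primal-dual pair for 'max c^T x s.t. A x <= b, x >= 0' is:
  Dual:  min b^T y  s.t.  A^T y >= c,  y >= 0.

So the dual LP is:
  minimize  10y1 + 9y2 + 26y3 + 38y4
  subject to:
    y1 + 4y3 + 4y4 >= 2
    y2 + 2y3 + 3y4 >= 6
    y1, y2, y3, y4 >= 0

Solving the primal: x* = (2, 9).
  primal value c^T x* = 58.
Solving the dual: y* = (0, 5, 0.5, 0).
  dual value b^T y* = 58.
Strong duality: c^T x* = b^T y*. Confirmed.

58


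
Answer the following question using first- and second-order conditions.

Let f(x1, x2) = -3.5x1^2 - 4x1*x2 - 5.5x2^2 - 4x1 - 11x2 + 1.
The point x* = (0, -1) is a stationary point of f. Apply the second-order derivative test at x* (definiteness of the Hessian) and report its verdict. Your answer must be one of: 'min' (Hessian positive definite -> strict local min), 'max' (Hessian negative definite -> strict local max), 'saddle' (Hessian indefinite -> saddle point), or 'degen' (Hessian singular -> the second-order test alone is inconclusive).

Compute the Hessian H = grad^2 f:
  H = [[-7, -4], [-4, -11]]
Verify stationarity: grad f(x*) = H x* + g = (0, 0).
Eigenvalues of H: -13.4721, -4.5279.
Both eigenvalues < 0, so H is negative definite -> x* is a strict local max.

max


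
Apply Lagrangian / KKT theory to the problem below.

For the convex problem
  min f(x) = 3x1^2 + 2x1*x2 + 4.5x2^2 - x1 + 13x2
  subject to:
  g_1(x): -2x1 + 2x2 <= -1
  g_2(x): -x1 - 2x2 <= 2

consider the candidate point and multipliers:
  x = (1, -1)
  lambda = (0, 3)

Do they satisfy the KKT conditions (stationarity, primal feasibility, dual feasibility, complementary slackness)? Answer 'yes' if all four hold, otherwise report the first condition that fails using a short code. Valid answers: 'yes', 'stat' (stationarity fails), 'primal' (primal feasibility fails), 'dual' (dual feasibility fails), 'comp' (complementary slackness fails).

Gradient of f: grad f(x) = Q x + c = (3, 6)
Constraint values g_i(x) = a_i^T x - b_i:
  g_1((1, -1)) = -3
  g_2((1, -1)) = -1
Stationarity residual: grad f(x) + sum_i lambda_i a_i = (0, 0)
  -> stationarity OK
Primal feasibility (all g_i <= 0): OK
Dual feasibility (all lambda_i >= 0): OK
Complementary slackness (lambda_i * g_i(x) = 0 for all i): FAILS

Verdict: the first failing condition is complementary_slackness -> comp.

comp


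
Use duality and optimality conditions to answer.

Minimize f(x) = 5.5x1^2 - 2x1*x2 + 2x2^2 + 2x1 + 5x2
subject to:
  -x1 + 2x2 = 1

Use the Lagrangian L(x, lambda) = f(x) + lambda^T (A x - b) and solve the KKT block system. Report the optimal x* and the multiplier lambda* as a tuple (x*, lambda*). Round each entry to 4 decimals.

Form the Lagrangian:
  L(x, lambda) = (1/2) x^T Q x + c^T x + lambda^T (A x - b)
Stationarity (grad_x L = 0): Q x + c + A^T lambda = 0.
Primal feasibility: A x = b.

This gives the KKT block system:
  [ Q   A^T ] [ x     ]   [-c ]
  [ A    0  ] [ lambda ] = [ b ]

Solving the linear system:
  x*      = (-0.45, 0.275)
  lambda* = (-3.5)
  f(x*)   = 1.9875

x* = (-0.45, 0.275), lambda* = (-3.5)


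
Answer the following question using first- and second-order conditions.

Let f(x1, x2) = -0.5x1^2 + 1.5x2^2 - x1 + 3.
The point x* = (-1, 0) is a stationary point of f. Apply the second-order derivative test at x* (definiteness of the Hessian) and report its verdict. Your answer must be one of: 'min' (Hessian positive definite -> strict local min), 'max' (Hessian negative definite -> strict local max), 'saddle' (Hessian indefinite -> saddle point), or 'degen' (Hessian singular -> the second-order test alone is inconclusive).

Compute the Hessian H = grad^2 f:
  H = [[-1, 0], [0, 3]]
Verify stationarity: grad f(x*) = H x* + g = (0, 0).
Eigenvalues of H: -1, 3.
Eigenvalues have mixed signs, so H is indefinite -> x* is a saddle point.

saddle


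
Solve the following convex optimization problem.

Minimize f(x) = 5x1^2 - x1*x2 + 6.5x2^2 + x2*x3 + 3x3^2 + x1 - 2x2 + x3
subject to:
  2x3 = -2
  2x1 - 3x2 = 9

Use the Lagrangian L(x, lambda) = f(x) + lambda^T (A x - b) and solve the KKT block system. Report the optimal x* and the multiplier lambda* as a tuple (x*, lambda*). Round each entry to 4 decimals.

Form the Lagrangian:
  L(x, lambda) = (1/2) x^T Q x + c^T x + lambda^T (A x - b)
Stationarity (grad_x L = 0): Q x + c + A^T lambda = 0.
Primal feasibility: A x = b.

This gives the KKT block system:
  [ Q   A^T ] [ x     ]   [-c ]
  [ A    0  ] [ lambda ] = [ b ]

Solving the linear system:
  x*      = (1.6615, -1.8923, -1)
  lambda* = (3.4462, -9.7538)
  f(x*)   = 49.5615

x* = (1.6615, -1.8923, -1), lambda* = (3.4462, -9.7538)


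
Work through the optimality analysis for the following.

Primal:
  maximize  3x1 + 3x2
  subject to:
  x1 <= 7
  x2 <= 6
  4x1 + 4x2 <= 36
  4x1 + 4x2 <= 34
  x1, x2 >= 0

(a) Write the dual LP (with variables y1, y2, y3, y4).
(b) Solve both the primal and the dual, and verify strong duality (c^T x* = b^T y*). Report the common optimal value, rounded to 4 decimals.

The standard primal-dual pair for 'max c^T x s.t. A x <= b, x >= 0' is:
  Dual:  min b^T y  s.t.  A^T y >= c,  y >= 0.

So the dual LP is:
  minimize  7y1 + 6y2 + 36y3 + 34y4
  subject to:
    y1 + 4y3 + 4y4 >= 3
    y2 + 4y3 + 4y4 >= 3
    y1, y2, y3, y4 >= 0

Solving the primal: x* = (2.5, 6).
  primal value c^T x* = 25.5.
Solving the dual: y* = (0, 0, 0, 0.75).
  dual value b^T y* = 25.5.
Strong duality: c^T x* = b^T y*. Confirmed.

25.5


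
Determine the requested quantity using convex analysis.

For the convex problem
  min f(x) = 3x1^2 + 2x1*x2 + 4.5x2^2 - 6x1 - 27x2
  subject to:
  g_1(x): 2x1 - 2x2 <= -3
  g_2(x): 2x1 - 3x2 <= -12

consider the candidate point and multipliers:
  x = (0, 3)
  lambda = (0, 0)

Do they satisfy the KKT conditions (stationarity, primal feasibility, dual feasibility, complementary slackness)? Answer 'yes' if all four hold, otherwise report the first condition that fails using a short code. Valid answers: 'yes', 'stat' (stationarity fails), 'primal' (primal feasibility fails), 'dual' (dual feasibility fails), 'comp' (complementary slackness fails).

Gradient of f: grad f(x) = Q x + c = (0, 0)
Constraint values g_i(x) = a_i^T x - b_i:
  g_1((0, 3)) = -3
  g_2((0, 3)) = 3
Stationarity residual: grad f(x) + sum_i lambda_i a_i = (0, 0)
  -> stationarity OK
Primal feasibility (all g_i <= 0): FAILS
Dual feasibility (all lambda_i >= 0): OK
Complementary slackness (lambda_i * g_i(x) = 0 for all i): OK

Verdict: the first failing condition is primal_feasibility -> primal.

primal


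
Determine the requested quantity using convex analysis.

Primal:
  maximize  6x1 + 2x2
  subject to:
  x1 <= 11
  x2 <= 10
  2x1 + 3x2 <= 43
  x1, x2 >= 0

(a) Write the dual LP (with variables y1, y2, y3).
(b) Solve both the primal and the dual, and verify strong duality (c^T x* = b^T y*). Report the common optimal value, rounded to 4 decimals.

The standard primal-dual pair for 'max c^T x s.t. A x <= b, x >= 0' is:
  Dual:  min b^T y  s.t.  A^T y >= c,  y >= 0.

So the dual LP is:
  minimize  11y1 + 10y2 + 43y3
  subject to:
    y1 + 2y3 >= 6
    y2 + 3y3 >= 2
    y1, y2, y3 >= 0

Solving the primal: x* = (11, 7).
  primal value c^T x* = 80.
Solving the dual: y* = (4.6667, 0, 0.6667).
  dual value b^T y* = 80.
Strong duality: c^T x* = b^T y*. Confirmed.

80


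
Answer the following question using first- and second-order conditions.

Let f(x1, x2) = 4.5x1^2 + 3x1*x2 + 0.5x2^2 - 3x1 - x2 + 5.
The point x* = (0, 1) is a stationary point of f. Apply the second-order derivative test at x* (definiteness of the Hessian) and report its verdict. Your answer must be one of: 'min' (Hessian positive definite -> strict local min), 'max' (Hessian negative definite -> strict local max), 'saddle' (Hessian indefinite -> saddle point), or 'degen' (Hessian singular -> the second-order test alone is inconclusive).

Compute the Hessian H = grad^2 f:
  H = [[9, 3], [3, 1]]
Verify stationarity: grad f(x*) = H x* + g = (0, 0).
Eigenvalues of H: 0, 10.
H has a zero eigenvalue (singular; positive semidefinite but not definite), so H is neither positive definite, negative definite, nor indefinite. The second-order test alone is inconclusive -> degen.
(Indeed, f is constant along the null direction of H through x*, so x* is not a strict local extremum.)

degen


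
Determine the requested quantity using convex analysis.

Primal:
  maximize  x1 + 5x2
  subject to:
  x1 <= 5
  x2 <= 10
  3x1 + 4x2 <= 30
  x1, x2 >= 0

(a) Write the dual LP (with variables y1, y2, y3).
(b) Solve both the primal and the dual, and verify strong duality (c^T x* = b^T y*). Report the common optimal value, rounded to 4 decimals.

The standard primal-dual pair for 'max c^T x s.t. A x <= b, x >= 0' is:
  Dual:  min b^T y  s.t.  A^T y >= c,  y >= 0.

So the dual LP is:
  minimize  5y1 + 10y2 + 30y3
  subject to:
    y1 + 3y3 >= 1
    y2 + 4y3 >= 5
    y1, y2, y3 >= 0

Solving the primal: x* = (0, 7.5).
  primal value c^T x* = 37.5.
Solving the dual: y* = (0, 0, 1.25).
  dual value b^T y* = 37.5.
Strong duality: c^T x* = b^T y*. Confirmed.

37.5


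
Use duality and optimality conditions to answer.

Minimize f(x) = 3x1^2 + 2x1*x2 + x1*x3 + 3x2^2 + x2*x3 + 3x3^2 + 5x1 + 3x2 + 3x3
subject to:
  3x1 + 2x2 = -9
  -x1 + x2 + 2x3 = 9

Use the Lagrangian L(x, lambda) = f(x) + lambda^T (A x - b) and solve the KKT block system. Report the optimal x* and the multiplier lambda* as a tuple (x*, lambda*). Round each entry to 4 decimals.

Form the Lagrangian:
  L(x, lambda) = (1/2) x^T Q x + c^T x + lambda^T (A x - b)
Stationarity (grad_x L = 0): Q x + c + A^T lambda = 0.
Primal feasibility: A x = b.

This gives the KKT block system:
  [ Q   A^T ] [ x     ]   [-c ]
  [ A    0  ] [ lambda ] = [ b ]

Solving the linear system:
  x*      = (-3.578, 0.8671, 2.2775)
  lambda* = (1.8266, -6.9769)
  f(x*)   = 35.3873

x* = (-3.578, 0.8671, 2.2775), lambda* = (1.8266, -6.9769)


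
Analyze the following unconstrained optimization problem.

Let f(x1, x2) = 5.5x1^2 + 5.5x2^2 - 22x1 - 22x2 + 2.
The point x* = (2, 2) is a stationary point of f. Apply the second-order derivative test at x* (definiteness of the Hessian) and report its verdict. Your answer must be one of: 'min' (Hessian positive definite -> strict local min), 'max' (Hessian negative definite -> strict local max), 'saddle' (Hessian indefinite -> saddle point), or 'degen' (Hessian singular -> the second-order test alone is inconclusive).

Compute the Hessian H = grad^2 f:
  H = [[11, 0], [0, 11]]
Verify stationarity: grad f(x*) = H x* + g = (0, 0).
Eigenvalues of H: 11, 11.
Both eigenvalues > 0, so H is positive definite -> x* is a strict local min.

min


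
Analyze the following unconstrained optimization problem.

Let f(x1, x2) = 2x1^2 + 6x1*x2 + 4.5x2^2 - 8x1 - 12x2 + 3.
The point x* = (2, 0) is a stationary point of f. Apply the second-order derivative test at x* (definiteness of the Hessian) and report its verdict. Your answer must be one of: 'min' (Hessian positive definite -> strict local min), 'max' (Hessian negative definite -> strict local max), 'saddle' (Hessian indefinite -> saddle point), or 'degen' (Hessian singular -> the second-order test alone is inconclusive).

Compute the Hessian H = grad^2 f:
  H = [[4, 6], [6, 9]]
Verify stationarity: grad f(x*) = H x* + g = (0, 0).
Eigenvalues of H: 0, 13.
H has a zero eigenvalue (singular; positive semidefinite but not definite), so H is neither positive definite, negative definite, nor indefinite. The second-order test alone is inconclusive -> degen.
(Indeed, f is constant along the null direction of H through x*, so x* is not a strict local extremum.)

degen


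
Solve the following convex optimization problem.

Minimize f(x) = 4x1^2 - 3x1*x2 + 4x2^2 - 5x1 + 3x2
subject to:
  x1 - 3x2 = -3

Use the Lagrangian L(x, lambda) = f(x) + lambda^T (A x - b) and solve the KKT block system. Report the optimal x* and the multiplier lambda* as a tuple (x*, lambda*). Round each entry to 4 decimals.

Form the Lagrangian:
  L(x, lambda) = (1/2) x^T Q x + c^T x + lambda^T (A x - b)
Stationarity (grad_x L = 0): Q x + c + A^T lambda = 0.
Primal feasibility: A x = b.

This gives the KKT block system:
  [ Q   A^T ] [ x     ]   [-c ]
  [ A    0  ] [ lambda ] = [ b ]

Solving the linear system:
  x*      = (0.629, 1.2097)
  lambda* = (3.5968)
  f(x*)   = 5.6371

x* = (0.629, 1.2097), lambda* = (3.5968)


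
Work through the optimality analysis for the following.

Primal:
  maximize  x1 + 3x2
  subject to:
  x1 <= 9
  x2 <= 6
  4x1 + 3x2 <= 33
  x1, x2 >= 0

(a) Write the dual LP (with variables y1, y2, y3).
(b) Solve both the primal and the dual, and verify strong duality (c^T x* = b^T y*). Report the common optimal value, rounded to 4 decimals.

The standard primal-dual pair for 'max c^T x s.t. A x <= b, x >= 0' is:
  Dual:  min b^T y  s.t.  A^T y >= c,  y >= 0.

So the dual LP is:
  minimize  9y1 + 6y2 + 33y3
  subject to:
    y1 + 4y3 >= 1
    y2 + 3y3 >= 3
    y1, y2, y3 >= 0

Solving the primal: x* = (3.75, 6).
  primal value c^T x* = 21.75.
Solving the dual: y* = (0, 2.25, 0.25).
  dual value b^T y* = 21.75.
Strong duality: c^T x* = b^T y*. Confirmed.

21.75


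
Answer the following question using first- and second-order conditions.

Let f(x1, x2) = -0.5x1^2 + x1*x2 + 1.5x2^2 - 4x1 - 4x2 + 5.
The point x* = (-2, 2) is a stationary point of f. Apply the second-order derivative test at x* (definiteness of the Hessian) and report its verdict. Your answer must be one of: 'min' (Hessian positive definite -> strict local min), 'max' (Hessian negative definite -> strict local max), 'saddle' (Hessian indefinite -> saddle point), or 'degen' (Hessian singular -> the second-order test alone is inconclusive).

Compute the Hessian H = grad^2 f:
  H = [[-1, 1], [1, 3]]
Verify stationarity: grad f(x*) = H x* + g = (0, 0).
Eigenvalues of H: -1.2361, 3.2361.
Eigenvalues have mixed signs, so H is indefinite -> x* is a saddle point.

saddle


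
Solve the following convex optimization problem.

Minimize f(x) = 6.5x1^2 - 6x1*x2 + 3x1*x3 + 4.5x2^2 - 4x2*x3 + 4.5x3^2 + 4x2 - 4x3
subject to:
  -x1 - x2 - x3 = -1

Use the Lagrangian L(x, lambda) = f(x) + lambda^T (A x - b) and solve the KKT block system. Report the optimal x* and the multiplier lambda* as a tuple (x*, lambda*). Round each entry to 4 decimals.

Form the Lagrangian:
  L(x, lambda) = (1/2) x^T Q x + c^T x + lambda^T (A x - b)
Stationarity (grad_x L = 0): Q x + c + A^T lambda = 0.
Primal feasibility: A x = b.

This gives the KKT block system:
  [ Q   A^T ] [ x     ]   [-c ]
  [ A    0  ] [ lambda ] = [ b ]

Solving the linear system:
  x*      = (0.08, 0.18, 0.74)
  lambda* = (2.18)
  f(x*)   = -0.03

x* = (0.08, 0.18, 0.74), lambda* = (2.18)


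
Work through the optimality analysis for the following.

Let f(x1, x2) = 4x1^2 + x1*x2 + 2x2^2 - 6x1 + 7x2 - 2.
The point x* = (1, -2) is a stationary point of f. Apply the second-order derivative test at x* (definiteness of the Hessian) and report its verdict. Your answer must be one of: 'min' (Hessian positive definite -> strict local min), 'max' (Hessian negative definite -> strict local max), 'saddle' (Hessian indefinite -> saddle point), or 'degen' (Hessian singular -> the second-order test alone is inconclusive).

Compute the Hessian H = grad^2 f:
  H = [[8, 1], [1, 4]]
Verify stationarity: grad f(x*) = H x* + g = (0, 0).
Eigenvalues of H: 3.7639, 8.2361.
Both eigenvalues > 0, so H is positive definite -> x* is a strict local min.

min


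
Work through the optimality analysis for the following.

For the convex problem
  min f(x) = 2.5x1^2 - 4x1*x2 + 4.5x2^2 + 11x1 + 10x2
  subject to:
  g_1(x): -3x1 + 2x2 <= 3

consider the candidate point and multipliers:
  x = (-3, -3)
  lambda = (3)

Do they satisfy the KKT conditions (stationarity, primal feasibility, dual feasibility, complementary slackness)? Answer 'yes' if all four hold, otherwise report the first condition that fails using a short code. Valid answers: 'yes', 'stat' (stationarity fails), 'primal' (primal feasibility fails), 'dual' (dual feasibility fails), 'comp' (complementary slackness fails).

Gradient of f: grad f(x) = Q x + c = (8, -5)
Constraint values g_i(x) = a_i^T x - b_i:
  g_1((-3, -3)) = 0
Stationarity residual: grad f(x) + sum_i lambda_i a_i = (-1, 1)
  -> stationarity FAILS
Primal feasibility (all g_i <= 0): OK
Dual feasibility (all lambda_i >= 0): OK
Complementary slackness (lambda_i * g_i(x) = 0 for all i): OK

Verdict: the first failing condition is stationarity -> stat.

stat


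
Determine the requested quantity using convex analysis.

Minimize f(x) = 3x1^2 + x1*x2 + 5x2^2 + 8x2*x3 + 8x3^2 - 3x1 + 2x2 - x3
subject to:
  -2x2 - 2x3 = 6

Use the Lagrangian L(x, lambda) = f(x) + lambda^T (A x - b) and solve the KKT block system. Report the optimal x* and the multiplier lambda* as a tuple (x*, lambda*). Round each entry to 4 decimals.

Form the Lagrangian:
  L(x, lambda) = (1/2) x^T Q x + c^T x + lambda^T (A x - b)
Stationarity (grad_x L = 0): Q x + c + A^T lambda = 0.
Primal feasibility: A x = b.

This gives the KKT block system:
  [ Q   A^T ] [ x     ]   [-c ]
  [ A    0  ] [ lambda ] = [ b ]

Solving the linear system:
  x*      = (0.9661, -2.7966, -0.2034)
  lambda* = (-13.3136)
  f(x*)   = 35.7966

x* = (0.9661, -2.7966, -0.2034), lambda* = (-13.3136)


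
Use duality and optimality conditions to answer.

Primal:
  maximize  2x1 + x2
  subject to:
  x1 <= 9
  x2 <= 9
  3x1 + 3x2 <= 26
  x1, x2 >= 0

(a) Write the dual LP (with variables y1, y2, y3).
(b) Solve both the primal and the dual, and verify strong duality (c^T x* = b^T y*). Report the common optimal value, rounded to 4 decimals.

The standard primal-dual pair for 'max c^T x s.t. A x <= b, x >= 0' is:
  Dual:  min b^T y  s.t.  A^T y >= c,  y >= 0.

So the dual LP is:
  minimize  9y1 + 9y2 + 26y3
  subject to:
    y1 + 3y3 >= 2
    y2 + 3y3 >= 1
    y1, y2, y3 >= 0

Solving the primal: x* = (8.6667, 0).
  primal value c^T x* = 17.3333.
Solving the dual: y* = (0, 0, 0.6667).
  dual value b^T y* = 17.3333.
Strong duality: c^T x* = b^T y*. Confirmed.

17.3333


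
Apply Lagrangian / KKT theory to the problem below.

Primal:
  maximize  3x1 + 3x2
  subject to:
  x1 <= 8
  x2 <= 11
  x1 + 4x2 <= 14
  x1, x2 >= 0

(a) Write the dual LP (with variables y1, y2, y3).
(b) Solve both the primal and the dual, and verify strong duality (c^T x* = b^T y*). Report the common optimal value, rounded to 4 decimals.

The standard primal-dual pair for 'max c^T x s.t. A x <= b, x >= 0' is:
  Dual:  min b^T y  s.t.  A^T y >= c,  y >= 0.

So the dual LP is:
  minimize  8y1 + 11y2 + 14y3
  subject to:
    y1 + y3 >= 3
    y2 + 4y3 >= 3
    y1, y2, y3 >= 0

Solving the primal: x* = (8, 1.5).
  primal value c^T x* = 28.5.
Solving the dual: y* = (2.25, 0, 0.75).
  dual value b^T y* = 28.5.
Strong duality: c^T x* = b^T y*. Confirmed.

28.5


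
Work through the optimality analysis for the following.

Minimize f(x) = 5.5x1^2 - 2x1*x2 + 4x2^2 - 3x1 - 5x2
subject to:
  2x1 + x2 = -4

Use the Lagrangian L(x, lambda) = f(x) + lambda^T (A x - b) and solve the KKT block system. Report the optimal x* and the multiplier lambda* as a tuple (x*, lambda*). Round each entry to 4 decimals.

Form the Lagrangian:
  L(x, lambda) = (1/2) x^T Q x + c^T x + lambda^T (A x - b)
Stationarity (grad_x L = 0): Q x + c + A^T lambda = 0.
Primal feasibility: A x = b.

This gives the KKT block system:
  [ Q   A^T ] [ x     ]   [-c ]
  [ A    0  ] [ lambda ] = [ b ]

Solving the linear system:
  x*      = (-1.549, -0.902)
  lambda* = (9.1176)
  f(x*)   = 22.8137

x* = (-1.549, -0.902), lambda* = (9.1176)


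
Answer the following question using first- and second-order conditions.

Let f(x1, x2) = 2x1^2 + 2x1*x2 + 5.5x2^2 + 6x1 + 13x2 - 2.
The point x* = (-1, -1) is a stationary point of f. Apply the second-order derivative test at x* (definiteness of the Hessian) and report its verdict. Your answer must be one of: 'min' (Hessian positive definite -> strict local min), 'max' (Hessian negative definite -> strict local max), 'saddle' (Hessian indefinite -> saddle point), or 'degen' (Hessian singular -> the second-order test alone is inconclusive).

Compute the Hessian H = grad^2 f:
  H = [[4, 2], [2, 11]]
Verify stationarity: grad f(x*) = H x* + g = (0, 0).
Eigenvalues of H: 3.4689, 11.5311.
Both eigenvalues > 0, so H is positive definite -> x* is a strict local min.

min


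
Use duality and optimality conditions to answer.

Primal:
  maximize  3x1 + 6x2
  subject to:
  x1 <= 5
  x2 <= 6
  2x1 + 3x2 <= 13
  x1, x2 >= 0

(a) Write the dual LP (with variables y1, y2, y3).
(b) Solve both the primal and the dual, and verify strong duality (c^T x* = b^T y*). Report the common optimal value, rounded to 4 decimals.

The standard primal-dual pair for 'max c^T x s.t. A x <= b, x >= 0' is:
  Dual:  min b^T y  s.t.  A^T y >= c,  y >= 0.

So the dual LP is:
  minimize  5y1 + 6y2 + 13y3
  subject to:
    y1 + 2y3 >= 3
    y2 + 3y3 >= 6
    y1, y2, y3 >= 0

Solving the primal: x* = (0, 4.3333).
  primal value c^T x* = 26.
Solving the dual: y* = (0, 0, 2).
  dual value b^T y* = 26.
Strong duality: c^T x* = b^T y*. Confirmed.

26


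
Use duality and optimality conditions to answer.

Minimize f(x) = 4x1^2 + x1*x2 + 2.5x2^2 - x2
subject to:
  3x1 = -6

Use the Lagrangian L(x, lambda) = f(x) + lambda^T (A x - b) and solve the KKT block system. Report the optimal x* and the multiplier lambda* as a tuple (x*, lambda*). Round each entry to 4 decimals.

Form the Lagrangian:
  L(x, lambda) = (1/2) x^T Q x + c^T x + lambda^T (A x - b)
Stationarity (grad_x L = 0): Q x + c + A^T lambda = 0.
Primal feasibility: A x = b.

This gives the KKT block system:
  [ Q   A^T ] [ x     ]   [-c ]
  [ A    0  ] [ lambda ] = [ b ]

Solving the linear system:
  x*      = (-2, 0.6)
  lambda* = (5.1333)
  f(x*)   = 15.1

x* = (-2, 0.6), lambda* = (5.1333)


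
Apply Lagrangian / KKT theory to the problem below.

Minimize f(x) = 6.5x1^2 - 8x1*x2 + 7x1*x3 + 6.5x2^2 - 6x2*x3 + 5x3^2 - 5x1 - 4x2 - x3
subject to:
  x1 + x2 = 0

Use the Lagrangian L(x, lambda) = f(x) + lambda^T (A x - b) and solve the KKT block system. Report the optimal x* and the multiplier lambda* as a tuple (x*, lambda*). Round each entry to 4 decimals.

Form the Lagrangian:
  L(x, lambda) = (1/2) x^T Q x + c^T x + lambda^T (A x - b)
Stationarity (grad_x L = 0): Q x + c + A^T lambda = 0.
Primal feasibility: A x = b.

This gives the KKT block system:
  [ Q   A^T ] [ x     ]   [-c ]
  [ A    0  ] [ lambda ] = [ b ]

Solving the linear system:
  x*      = (-0.012, 0.012, 0.1155)
  lambda* = (4.4422)
  f(x*)   = -0.0518

x* = (-0.012, 0.012, 0.1155), lambda* = (4.4422)


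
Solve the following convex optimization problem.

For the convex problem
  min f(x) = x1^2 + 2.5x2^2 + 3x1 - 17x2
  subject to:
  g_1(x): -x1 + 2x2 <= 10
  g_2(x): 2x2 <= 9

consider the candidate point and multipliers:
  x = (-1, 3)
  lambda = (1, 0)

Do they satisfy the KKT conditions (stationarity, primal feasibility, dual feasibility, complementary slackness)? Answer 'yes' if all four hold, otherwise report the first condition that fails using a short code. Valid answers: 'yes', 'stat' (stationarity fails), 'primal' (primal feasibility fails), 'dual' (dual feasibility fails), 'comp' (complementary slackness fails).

Gradient of f: grad f(x) = Q x + c = (1, -2)
Constraint values g_i(x) = a_i^T x - b_i:
  g_1((-1, 3)) = -3
  g_2((-1, 3)) = -3
Stationarity residual: grad f(x) + sum_i lambda_i a_i = (0, 0)
  -> stationarity OK
Primal feasibility (all g_i <= 0): OK
Dual feasibility (all lambda_i >= 0): OK
Complementary slackness (lambda_i * g_i(x) = 0 for all i): FAILS

Verdict: the first failing condition is complementary_slackness -> comp.

comp


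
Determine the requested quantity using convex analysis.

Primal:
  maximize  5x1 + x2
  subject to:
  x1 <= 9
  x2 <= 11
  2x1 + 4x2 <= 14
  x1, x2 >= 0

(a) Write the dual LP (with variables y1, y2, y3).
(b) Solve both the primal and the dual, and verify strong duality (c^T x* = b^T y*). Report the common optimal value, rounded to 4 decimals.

The standard primal-dual pair for 'max c^T x s.t. A x <= b, x >= 0' is:
  Dual:  min b^T y  s.t.  A^T y >= c,  y >= 0.

So the dual LP is:
  minimize  9y1 + 11y2 + 14y3
  subject to:
    y1 + 2y3 >= 5
    y2 + 4y3 >= 1
    y1, y2, y3 >= 0

Solving the primal: x* = (7, 0).
  primal value c^T x* = 35.
Solving the dual: y* = (0, 0, 2.5).
  dual value b^T y* = 35.
Strong duality: c^T x* = b^T y*. Confirmed.

35


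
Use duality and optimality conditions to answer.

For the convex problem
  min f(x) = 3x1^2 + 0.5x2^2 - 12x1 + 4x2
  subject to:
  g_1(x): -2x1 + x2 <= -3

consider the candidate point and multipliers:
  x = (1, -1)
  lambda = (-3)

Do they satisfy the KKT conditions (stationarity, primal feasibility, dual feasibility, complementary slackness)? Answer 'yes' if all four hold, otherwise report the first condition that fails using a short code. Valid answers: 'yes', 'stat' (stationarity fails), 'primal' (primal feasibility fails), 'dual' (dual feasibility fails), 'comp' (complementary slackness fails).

Gradient of f: grad f(x) = Q x + c = (-6, 3)
Constraint values g_i(x) = a_i^T x - b_i:
  g_1((1, -1)) = 0
Stationarity residual: grad f(x) + sum_i lambda_i a_i = (0, 0)
  -> stationarity OK
Primal feasibility (all g_i <= 0): OK
Dual feasibility (all lambda_i >= 0): FAILS
Complementary slackness (lambda_i * g_i(x) = 0 for all i): OK

Verdict: the first failing condition is dual_feasibility -> dual.

dual


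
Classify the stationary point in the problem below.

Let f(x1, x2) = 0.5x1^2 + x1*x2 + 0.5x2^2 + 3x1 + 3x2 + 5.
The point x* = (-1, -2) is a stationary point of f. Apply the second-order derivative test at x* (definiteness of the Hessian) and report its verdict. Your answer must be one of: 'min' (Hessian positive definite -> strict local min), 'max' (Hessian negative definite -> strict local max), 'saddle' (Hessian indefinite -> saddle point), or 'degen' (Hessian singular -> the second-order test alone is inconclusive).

Compute the Hessian H = grad^2 f:
  H = [[1, 1], [1, 1]]
Verify stationarity: grad f(x*) = H x* + g = (0, 0).
Eigenvalues of H: 0, 2.
H has a zero eigenvalue (singular; positive semidefinite but not definite), so H is neither positive definite, negative definite, nor indefinite. The second-order test alone is inconclusive -> degen.
(Indeed, f is constant along the null direction of H through x*, so x* is not a strict local extremum.)

degen


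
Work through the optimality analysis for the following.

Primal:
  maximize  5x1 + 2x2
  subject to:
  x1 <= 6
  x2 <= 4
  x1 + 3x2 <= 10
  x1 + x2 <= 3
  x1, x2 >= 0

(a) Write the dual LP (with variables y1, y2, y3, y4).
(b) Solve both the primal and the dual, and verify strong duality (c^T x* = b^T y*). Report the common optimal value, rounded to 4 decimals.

The standard primal-dual pair for 'max c^T x s.t. A x <= b, x >= 0' is:
  Dual:  min b^T y  s.t.  A^T y >= c,  y >= 0.

So the dual LP is:
  minimize  6y1 + 4y2 + 10y3 + 3y4
  subject to:
    y1 + y3 + y4 >= 5
    y2 + 3y3 + y4 >= 2
    y1, y2, y3, y4 >= 0

Solving the primal: x* = (3, 0).
  primal value c^T x* = 15.
Solving the dual: y* = (0, 0, 0, 5).
  dual value b^T y* = 15.
Strong duality: c^T x* = b^T y*. Confirmed.

15


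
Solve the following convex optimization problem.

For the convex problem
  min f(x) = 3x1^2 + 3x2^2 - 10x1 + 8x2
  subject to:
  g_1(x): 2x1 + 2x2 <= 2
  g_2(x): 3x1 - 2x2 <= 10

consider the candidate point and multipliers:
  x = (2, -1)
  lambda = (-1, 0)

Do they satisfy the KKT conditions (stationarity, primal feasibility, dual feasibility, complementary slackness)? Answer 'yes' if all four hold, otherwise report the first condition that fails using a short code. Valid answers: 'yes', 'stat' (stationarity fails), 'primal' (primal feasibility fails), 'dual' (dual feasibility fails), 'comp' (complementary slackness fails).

Gradient of f: grad f(x) = Q x + c = (2, 2)
Constraint values g_i(x) = a_i^T x - b_i:
  g_1((2, -1)) = 0
  g_2((2, -1)) = -2
Stationarity residual: grad f(x) + sum_i lambda_i a_i = (0, 0)
  -> stationarity OK
Primal feasibility (all g_i <= 0): OK
Dual feasibility (all lambda_i >= 0): FAILS
Complementary slackness (lambda_i * g_i(x) = 0 for all i): OK

Verdict: the first failing condition is dual_feasibility -> dual.

dual


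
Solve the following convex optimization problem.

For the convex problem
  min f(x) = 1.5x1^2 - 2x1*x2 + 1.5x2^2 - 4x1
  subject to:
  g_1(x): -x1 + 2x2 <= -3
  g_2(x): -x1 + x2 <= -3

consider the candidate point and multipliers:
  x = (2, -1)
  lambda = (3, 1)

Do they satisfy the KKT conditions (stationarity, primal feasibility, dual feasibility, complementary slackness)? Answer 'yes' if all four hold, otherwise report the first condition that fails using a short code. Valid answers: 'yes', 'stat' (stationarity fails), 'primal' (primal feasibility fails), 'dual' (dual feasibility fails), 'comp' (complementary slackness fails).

Gradient of f: grad f(x) = Q x + c = (4, -7)
Constraint values g_i(x) = a_i^T x - b_i:
  g_1((2, -1)) = -1
  g_2((2, -1)) = 0
Stationarity residual: grad f(x) + sum_i lambda_i a_i = (0, 0)
  -> stationarity OK
Primal feasibility (all g_i <= 0): OK
Dual feasibility (all lambda_i >= 0): OK
Complementary slackness (lambda_i * g_i(x) = 0 for all i): FAILS

Verdict: the first failing condition is complementary_slackness -> comp.

comp


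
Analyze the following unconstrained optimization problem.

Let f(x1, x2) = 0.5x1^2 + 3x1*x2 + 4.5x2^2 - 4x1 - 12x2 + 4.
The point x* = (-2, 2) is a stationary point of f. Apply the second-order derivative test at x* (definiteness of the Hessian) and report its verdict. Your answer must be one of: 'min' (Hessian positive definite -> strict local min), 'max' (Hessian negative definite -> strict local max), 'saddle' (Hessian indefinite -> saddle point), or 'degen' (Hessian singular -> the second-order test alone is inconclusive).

Compute the Hessian H = grad^2 f:
  H = [[1, 3], [3, 9]]
Verify stationarity: grad f(x*) = H x* + g = (0, 0).
Eigenvalues of H: 0, 10.
H has a zero eigenvalue (singular; positive semidefinite but not definite), so H is neither positive definite, negative definite, nor indefinite. The second-order test alone is inconclusive -> degen.
(Indeed, f is constant along the null direction of H through x*, so x* is not a strict local extremum.)

degen


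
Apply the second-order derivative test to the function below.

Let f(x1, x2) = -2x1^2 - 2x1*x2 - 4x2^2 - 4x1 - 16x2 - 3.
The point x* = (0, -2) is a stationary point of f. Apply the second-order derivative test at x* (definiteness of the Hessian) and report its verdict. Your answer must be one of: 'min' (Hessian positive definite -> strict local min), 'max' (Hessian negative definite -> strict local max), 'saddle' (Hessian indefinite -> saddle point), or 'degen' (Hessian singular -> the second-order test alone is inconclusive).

Compute the Hessian H = grad^2 f:
  H = [[-4, -2], [-2, -8]]
Verify stationarity: grad f(x*) = H x* + g = (0, 0).
Eigenvalues of H: -8.8284, -3.1716.
Both eigenvalues < 0, so H is negative definite -> x* is a strict local max.

max


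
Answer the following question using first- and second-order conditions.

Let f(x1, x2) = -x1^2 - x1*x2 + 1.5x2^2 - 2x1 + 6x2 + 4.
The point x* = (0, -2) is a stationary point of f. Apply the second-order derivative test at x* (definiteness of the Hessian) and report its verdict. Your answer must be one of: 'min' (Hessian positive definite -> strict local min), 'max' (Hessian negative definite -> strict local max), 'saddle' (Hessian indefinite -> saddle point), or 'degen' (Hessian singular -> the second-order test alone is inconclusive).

Compute the Hessian H = grad^2 f:
  H = [[-2, -1], [-1, 3]]
Verify stationarity: grad f(x*) = H x* + g = (0, 0).
Eigenvalues of H: -2.1926, 3.1926.
Eigenvalues have mixed signs, so H is indefinite -> x* is a saddle point.

saddle


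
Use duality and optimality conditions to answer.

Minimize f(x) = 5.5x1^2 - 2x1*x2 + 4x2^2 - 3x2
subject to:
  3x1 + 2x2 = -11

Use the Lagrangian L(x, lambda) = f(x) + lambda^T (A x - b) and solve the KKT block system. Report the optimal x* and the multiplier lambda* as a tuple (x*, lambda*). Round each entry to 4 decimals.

Form the Lagrangian:
  L(x, lambda) = (1/2) x^T Q x + c^T x + lambda^T (A x - b)
Stationarity (grad_x L = 0): Q x + c + A^T lambda = 0.
Primal feasibility: A x = b.

This gives the KKT block system:
  [ Q   A^T ] [ x     ]   [-c ]
  [ A    0  ] [ lambda ] = [ b ]

Solving the linear system:
  x*      = (-2.3286, -2.0071)
  lambda* = (7.2)
  f(x*)   = 42.6107

x* = (-2.3286, -2.0071), lambda* = (7.2)


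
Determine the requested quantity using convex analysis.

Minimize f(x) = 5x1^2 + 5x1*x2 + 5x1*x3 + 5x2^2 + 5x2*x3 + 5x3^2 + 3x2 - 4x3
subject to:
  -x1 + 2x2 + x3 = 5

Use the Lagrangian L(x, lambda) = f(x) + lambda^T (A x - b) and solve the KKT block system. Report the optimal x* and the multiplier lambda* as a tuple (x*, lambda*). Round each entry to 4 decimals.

Form the Lagrangian:
  L(x, lambda) = (1/2) x^T Q x + c^T x + lambda^T (A x - b)
Stationarity (grad_x L = 0): Q x + c + A^T lambda = 0.
Primal feasibility: A x = b.

This gives the KKT block system:
  [ Q   A^T ] [ x     ]   [-c ]
  [ A    0  ] [ lambda ] = [ b ]

Solving the linear system:
  x*      = (-1.7, 1, 1.3)
  lambda* = (-5.5)
  f(x*)   = 12.65

x* = (-1.7, 1, 1.3), lambda* = (-5.5)
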